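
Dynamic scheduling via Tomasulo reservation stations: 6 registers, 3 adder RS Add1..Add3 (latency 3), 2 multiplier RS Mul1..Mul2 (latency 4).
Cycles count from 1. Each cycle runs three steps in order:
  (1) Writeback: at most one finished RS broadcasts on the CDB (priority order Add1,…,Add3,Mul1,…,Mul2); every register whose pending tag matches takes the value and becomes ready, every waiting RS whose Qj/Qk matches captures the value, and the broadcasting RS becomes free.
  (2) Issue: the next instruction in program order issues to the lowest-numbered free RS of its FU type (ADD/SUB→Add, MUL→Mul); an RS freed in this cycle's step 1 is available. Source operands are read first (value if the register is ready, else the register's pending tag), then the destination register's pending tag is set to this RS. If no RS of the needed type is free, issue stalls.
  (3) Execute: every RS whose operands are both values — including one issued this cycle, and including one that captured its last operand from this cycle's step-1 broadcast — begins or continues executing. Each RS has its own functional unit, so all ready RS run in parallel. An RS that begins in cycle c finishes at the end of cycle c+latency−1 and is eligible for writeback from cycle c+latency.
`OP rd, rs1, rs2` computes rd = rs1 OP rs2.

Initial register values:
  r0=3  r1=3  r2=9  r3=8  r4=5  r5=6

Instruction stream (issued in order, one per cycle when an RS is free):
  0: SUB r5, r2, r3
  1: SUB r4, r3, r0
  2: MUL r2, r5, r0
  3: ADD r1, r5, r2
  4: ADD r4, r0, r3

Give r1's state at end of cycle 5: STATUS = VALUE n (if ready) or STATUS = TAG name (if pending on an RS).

STATUS = TAG Add1

  c1: issue SUB r5<-Add1  regs: r0:3,r1:3,r2:9,r3:8,r4:5,r5:Add1
  c2: issue SUB r4<-Add2  regs: r0:3,r1:3,r2:9,r3:8,r4:Add2,r5:Add1
  c3: issue MUL r2<-Mul1  regs: r0:3,r1:3,r2:Mul1,r3:8,r4:Add2,r5:Add1
  c4: CDB Add1=1; issue ADD r1<-Add1  regs: r0:3,r1:Add1,r2:Mul1,r3:8,r4:Add2,r5:1
  c5: CDB Add2=5; issue ADD r4<-Add2  regs: r0:3,r1:Add1,r2:Mul1,r3:8,r4:Add2,r5:1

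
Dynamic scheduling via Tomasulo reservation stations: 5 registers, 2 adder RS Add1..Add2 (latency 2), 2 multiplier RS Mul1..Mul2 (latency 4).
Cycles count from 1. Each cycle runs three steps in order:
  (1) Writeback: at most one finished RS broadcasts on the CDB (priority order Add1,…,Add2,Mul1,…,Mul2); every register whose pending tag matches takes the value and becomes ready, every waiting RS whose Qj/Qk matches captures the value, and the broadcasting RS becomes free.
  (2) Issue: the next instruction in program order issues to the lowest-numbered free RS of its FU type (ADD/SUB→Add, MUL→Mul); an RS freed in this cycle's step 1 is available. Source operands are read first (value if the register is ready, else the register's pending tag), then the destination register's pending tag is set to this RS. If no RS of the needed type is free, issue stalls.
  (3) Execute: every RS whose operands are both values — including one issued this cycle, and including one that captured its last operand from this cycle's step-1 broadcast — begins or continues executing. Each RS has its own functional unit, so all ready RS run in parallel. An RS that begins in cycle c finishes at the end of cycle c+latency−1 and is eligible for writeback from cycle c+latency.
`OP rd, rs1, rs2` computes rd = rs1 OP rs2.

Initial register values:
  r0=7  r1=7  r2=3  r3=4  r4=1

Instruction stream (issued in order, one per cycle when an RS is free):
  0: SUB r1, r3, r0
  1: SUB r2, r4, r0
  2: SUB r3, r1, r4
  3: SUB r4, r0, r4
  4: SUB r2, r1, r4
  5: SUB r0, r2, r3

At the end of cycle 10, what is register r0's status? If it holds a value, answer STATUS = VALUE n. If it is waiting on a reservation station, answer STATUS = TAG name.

  c1: issue SUB r1<-Add1  regs: r0:7,r1:Add1,r2:3,r3:4,r4:1
  c2: issue SUB r2<-Add2  regs: r0:7,r1:Add1,r2:Add2,r3:4,r4:1
  c3: CDB Add1=-3; issue SUB r3<-Add1  regs: r0:7,r1:-3,r2:Add2,r3:Add1,r4:1
  c4: CDB Add2=-6; issue SUB r4<-Add2  regs: r0:7,r1:-3,r2:-6,r3:Add1,r4:Add2
  c5: CDB Add1=-4; issue SUB r2<-Add1  regs: r0:7,r1:-3,r2:Add1,r3:-4,r4:Add2
  c6: CDB Add2=6; issue SUB r0<-Add2  regs: r0:Add2,r1:-3,r2:Add1,r3:-4,r4:6
  c7: -  regs: r0:Add2,r1:-3,r2:Add1,r3:-4,r4:6
  c8: CDB Add1=-9  regs: r0:Add2,r1:-3,r2:-9,r3:-4,r4:6
  c9: -  regs: r0:Add2,r1:-3,r2:-9,r3:-4,r4:6
  c10: CDB Add2=-5  regs: r0:-5,r1:-3,r2:-9,r3:-4,r4:6

STATUS = VALUE -5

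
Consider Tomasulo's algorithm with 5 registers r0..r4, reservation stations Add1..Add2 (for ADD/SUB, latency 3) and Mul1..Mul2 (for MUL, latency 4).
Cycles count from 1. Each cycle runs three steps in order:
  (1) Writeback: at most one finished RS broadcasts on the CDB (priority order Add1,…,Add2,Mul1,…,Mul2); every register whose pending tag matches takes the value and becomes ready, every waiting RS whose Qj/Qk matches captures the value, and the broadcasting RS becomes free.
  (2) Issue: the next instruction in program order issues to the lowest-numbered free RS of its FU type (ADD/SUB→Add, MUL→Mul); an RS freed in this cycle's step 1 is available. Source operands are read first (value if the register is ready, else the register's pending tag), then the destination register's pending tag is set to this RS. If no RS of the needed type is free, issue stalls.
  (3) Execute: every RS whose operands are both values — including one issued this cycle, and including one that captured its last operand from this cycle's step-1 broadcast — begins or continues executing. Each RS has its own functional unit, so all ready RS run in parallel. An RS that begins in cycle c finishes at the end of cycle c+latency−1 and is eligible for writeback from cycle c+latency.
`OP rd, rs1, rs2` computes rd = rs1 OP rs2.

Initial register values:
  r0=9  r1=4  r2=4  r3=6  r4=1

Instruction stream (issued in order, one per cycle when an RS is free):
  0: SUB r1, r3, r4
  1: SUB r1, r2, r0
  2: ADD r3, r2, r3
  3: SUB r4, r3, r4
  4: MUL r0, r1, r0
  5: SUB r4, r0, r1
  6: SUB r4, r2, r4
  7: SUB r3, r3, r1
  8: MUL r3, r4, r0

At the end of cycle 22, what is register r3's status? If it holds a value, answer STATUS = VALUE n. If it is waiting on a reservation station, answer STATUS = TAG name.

STATUS = VALUE -1980

  c1: issue SUB r1<-Add1  regs: r0:9,r1:Add1,r2:4,r3:6,r4:1
  c2: issue SUB r1<-Add2  regs: r0:9,r1:Add2,r2:4,r3:6,r4:1
  c3: stall  regs: r0:9,r1:Add2,r2:4,r3:6,r4:1
  c4: CDB Add1=5; issue ADD r3<-Add1  regs: r0:9,r1:Add2,r2:4,r3:Add1,r4:1
  c5: CDB Add2=-5; issue SUB r4<-Add2  regs: r0:9,r1:-5,r2:4,r3:Add1,r4:Add2
  c6: issue MUL r0<-Mul1  regs: r0:Mul1,r1:-5,r2:4,r3:Add1,r4:Add2
  c7: CDB Add1=10; issue SUB r4<-Add1  regs: r0:Mul1,r1:-5,r2:4,r3:10,r4:Add1
  c8: stall  regs: r0:Mul1,r1:-5,r2:4,r3:10,r4:Add1
  c9: stall  regs: r0:Mul1,r1:-5,r2:4,r3:10,r4:Add1
  c10: CDB Add2=9; issue SUB r4<-Add2  regs: r0:Mul1,r1:-5,r2:4,r3:10,r4:Add2
  c11: CDB Mul1=-45; stall  regs: r0:-45,r1:-5,r2:4,r3:10,r4:Add2
  c12: stall  regs: r0:-45,r1:-5,r2:4,r3:10,r4:Add2
  c13: stall  regs: r0:-45,r1:-5,r2:4,r3:10,r4:Add2
  c14: CDB Add1=-40; issue SUB r3<-Add1  regs: r0:-45,r1:-5,r2:4,r3:Add1,r4:Add2
  c15: issue MUL r3<-Mul1  regs: r0:-45,r1:-5,r2:4,r3:Mul1,r4:Add2
  c16: -  regs: r0:-45,r1:-5,r2:4,r3:Mul1,r4:Add2
  c17: CDB Add1=15  regs: r0:-45,r1:-5,r2:4,r3:Mul1,r4:Add2
  c18: CDB Add2=44  regs: r0:-45,r1:-5,r2:4,r3:Mul1,r4:44
  c19: -  regs: r0:-45,r1:-5,r2:4,r3:Mul1,r4:44
  c20: -  regs: r0:-45,r1:-5,r2:4,r3:Mul1,r4:44
  c21: -  regs: r0:-45,r1:-5,r2:4,r3:Mul1,r4:44
  c22: CDB Mul1=-1980  regs: r0:-45,r1:-5,r2:4,r3:-1980,r4:44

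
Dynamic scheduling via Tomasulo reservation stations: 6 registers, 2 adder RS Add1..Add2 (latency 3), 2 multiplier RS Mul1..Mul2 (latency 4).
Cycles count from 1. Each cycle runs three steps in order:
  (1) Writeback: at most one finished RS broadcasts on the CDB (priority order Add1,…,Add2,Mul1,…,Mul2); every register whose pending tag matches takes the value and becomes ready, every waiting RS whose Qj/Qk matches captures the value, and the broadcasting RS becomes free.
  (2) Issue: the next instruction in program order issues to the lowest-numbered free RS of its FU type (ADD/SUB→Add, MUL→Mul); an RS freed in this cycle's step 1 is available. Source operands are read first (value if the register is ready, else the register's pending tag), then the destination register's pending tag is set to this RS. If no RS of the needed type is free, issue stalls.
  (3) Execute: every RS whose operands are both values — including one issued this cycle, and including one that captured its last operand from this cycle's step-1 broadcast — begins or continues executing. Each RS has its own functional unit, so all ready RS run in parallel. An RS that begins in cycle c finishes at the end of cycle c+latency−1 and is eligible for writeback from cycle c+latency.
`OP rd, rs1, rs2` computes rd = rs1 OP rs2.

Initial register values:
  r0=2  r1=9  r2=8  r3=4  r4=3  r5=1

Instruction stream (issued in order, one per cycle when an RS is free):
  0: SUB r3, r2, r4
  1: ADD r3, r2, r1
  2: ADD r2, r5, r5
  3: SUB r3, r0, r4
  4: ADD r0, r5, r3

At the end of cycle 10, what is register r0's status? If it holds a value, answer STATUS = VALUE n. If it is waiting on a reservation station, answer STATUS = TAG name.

cycle 1: issue SUB r3<-Add1 // r0:2,r1:9,r2:8,r3:Add1,r4:3,r5:1
cycle 2: issue ADD r3<-Add2 // r0:2,r1:9,r2:8,r3:Add2,r4:3,r5:1
cycle 3: stall // r0:2,r1:9,r2:8,r3:Add2,r4:3,r5:1
cycle 4: CDB Add1=5; issue ADD r2<-Add1 // r0:2,r1:9,r2:Add1,r3:Add2,r4:3,r5:1
cycle 5: CDB Add2=17; issue SUB r3<-Add2 // r0:2,r1:9,r2:Add1,r3:Add2,r4:3,r5:1
cycle 6: stall // r0:2,r1:9,r2:Add1,r3:Add2,r4:3,r5:1
cycle 7: CDB Add1=2; issue ADD r0<-Add1 // r0:Add1,r1:9,r2:2,r3:Add2,r4:3,r5:1
cycle 8: CDB Add2=-1 // r0:Add1,r1:9,r2:2,r3:-1,r4:3,r5:1
cycle 9: - // r0:Add1,r1:9,r2:2,r3:-1,r4:3,r5:1
cycle 10: - // r0:Add1,r1:9,r2:2,r3:-1,r4:3,r5:1

STATUS = TAG Add1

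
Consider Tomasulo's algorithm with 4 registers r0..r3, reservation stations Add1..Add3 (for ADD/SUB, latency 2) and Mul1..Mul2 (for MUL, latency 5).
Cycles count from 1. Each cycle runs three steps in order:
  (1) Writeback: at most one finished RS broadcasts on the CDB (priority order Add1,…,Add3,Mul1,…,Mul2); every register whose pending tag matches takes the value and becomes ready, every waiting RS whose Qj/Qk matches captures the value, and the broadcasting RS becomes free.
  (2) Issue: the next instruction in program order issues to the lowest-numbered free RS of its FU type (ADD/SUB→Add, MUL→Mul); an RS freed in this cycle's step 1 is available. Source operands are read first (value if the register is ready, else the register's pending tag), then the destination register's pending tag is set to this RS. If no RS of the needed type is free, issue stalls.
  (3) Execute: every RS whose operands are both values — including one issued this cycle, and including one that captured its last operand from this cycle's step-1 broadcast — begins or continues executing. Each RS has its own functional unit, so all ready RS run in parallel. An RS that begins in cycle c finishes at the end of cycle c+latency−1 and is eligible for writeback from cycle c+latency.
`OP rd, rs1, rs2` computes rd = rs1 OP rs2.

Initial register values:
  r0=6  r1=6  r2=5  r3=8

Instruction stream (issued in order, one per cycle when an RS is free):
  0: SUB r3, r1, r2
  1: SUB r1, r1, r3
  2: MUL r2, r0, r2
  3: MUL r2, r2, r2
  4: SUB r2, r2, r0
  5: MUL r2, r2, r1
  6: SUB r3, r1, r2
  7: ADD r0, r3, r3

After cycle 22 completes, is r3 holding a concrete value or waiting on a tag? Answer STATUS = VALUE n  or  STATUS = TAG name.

  c1: issue SUB r3<-Add1  regs: r0:6,r1:6,r2:5,r3:Add1
  c2: issue SUB r1<-Add2  regs: r0:6,r1:Add2,r2:5,r3:Add1
  c3: CDB Add1=1; issue MUL r2<-Mul1  regs: r0:6,r1:Add2,r2:Mul1,r3:1
  c4: issue MUL r2<-Mul2  regs: r0:6,r1:Add2,r2:Mul2,r3:1
  c5: CDB Add2=5; issue SUB r2<-Add1  regs: r0:6,r1:5,r2:Add1,r3:1
  c6: stall  regs: r0:6,r1:5,r2:Add1,r3:1
  c7: stall  regs: r0:6,r1:5,r2:Add1,r3:1
  c8: CDB Mul1=30; issue MUL r2<-Mul1  regs: r0:6,r1:5,r2:Mul1,r3:1
  c9: issue SUB r3<-Add2  regs: r0:6,r1:5,r2:Mul1,r3:Add2
  c10: issue ADD r0<-Add3  regs: r0:Add3,r1:5,r2:Mul1,r3:Add2
  c11: -  regs: r0:Add3,r1:5,r2:Mul1,r3:Add2
  c12: -  regs: r0:Add3,r1:5,r2:Mul1,r3:Add2
  c13: CDB Mul2=900  regs: r0:Add3,r1:5,r2:Mul1,r3:Add2
  c14: -  regs: r0:Add3,r1:5,r2:Mul1,r3:Add2
  c15: CDB Add1=894  regs: r0:Add3,r1:5,r2:Mul1,r3:Add2
  c16: -  regs: r0:Add3,r1:5,r2:Mul1,r3:Add2
  c17: -  regs: r0:Add3,r1:5,r2:Mul1,r3:Add2
  c18: -  regs: r0:Add3,r1:5,r2:Mul1,r3:Add2
  c19: -  regs: r0:Add3,r1:5,r2:Mul1,r3:Add2
  c20: CDB Mul1=4470  regs: r0:Add3,r1:5,r2:4470,r3:Add2
  c21: -  regs: r0:Add3,r1:5,r2:4470,r3:Add2
  c22: CDB Add2=-4465  regs: r0:Add3,r1:5,r2:4470,r3:-4465

STATUS = VALUE -4465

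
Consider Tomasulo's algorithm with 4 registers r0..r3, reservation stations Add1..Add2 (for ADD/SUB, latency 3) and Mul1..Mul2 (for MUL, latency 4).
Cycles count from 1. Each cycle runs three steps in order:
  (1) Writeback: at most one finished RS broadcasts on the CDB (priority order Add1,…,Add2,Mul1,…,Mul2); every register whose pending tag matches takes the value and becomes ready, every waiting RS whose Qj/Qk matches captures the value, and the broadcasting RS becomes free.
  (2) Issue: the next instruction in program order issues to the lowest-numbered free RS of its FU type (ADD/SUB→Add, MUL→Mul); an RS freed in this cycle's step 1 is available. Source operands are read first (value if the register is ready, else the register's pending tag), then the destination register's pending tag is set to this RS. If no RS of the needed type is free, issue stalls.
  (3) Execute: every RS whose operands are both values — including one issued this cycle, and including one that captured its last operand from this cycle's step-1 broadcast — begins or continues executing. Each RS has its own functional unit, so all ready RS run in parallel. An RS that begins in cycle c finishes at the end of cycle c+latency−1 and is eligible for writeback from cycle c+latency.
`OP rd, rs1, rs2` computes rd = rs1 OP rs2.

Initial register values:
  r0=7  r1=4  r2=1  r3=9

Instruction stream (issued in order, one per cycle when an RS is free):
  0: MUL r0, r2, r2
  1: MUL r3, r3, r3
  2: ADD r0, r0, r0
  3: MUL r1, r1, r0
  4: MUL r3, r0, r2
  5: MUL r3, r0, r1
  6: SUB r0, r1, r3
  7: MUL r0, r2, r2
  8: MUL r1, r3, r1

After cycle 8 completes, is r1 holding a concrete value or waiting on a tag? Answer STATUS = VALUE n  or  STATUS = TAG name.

STATUS = TAG Mul1

  c1: issue MUL r0<-Mul1  regs: r0:Mul1,r1:4,r2:1,r3:9
  c2: issue MUL r3<-Mul2  regs: r0:Mul1,r1:4,r2:1,r3:Mul2
  c3: issue ADD r0<-Add1  regs: r0:Add1,r1:4,r2:1,r3:Mul2
  c4: stall  regs: r0:Add1,r1:4,r2:1,r3:Mul2
  c5: CDB Mul1=1; issue MUL r1<-Mul1  regs: r0:Add1,r1:Mul1,r2:1,r3:Mul2
  c6: CDB Mul2=81; issue MUL r3<-Mul2  regs: r0:Add1,r1:Mul1,r2:1,r3:Mul2
  c7: stall  regs: r0:Add1,r1:Mul1,r2:1,r3:Mul2
  c8: CDB Add1=2; stall  regs: r0:2,r1:Mul1,r2:1,r3:Mul2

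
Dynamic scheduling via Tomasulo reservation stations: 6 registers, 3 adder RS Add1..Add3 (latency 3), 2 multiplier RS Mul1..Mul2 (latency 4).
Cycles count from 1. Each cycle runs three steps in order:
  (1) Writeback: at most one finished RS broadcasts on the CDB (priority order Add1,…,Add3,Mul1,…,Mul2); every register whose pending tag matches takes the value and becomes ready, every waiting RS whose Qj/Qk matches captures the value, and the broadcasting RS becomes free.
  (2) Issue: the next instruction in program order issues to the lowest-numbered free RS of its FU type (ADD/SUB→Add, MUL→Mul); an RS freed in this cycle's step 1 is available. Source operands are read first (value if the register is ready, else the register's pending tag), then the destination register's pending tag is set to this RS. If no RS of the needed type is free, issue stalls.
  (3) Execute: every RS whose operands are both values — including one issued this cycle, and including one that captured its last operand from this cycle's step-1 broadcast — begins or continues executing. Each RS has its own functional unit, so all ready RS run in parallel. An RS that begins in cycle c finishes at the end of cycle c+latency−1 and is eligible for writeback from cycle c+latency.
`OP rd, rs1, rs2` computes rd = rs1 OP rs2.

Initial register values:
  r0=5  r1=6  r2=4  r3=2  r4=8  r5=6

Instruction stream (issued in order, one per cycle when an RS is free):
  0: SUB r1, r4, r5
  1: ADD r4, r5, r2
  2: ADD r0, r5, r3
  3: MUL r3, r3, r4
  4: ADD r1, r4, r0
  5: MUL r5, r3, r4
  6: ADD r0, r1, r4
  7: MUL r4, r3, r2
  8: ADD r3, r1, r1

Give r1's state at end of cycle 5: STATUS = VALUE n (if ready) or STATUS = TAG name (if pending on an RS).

  c1: issue SUB r1<-Add1  regs: r0:5,r1:Add1,r2:4,r3:2,r4:8,r5:6
  c2: issue ADD r4<-Add2  regs: r0:5,r1:Add1,r2:4,r3:2,r4:Add2,r5:6
  c3: issue ADD r0<-Add3  regs: r0:Add3,r1:Add1,r2:4,r3:2,r4:Add2,r5:6
  c4: CDB Add1=2; issue MUL r3<-Mul1  regs: r0:Add3,r1:2,r2:4,r3:Mul1,r4:Add2,r5:6
  c5: CDB Add2=10; issue ADD r1<-Add1  regs: r0:Add3,r1:Add1,r2:4,r3:Mul1,r4:10,r5:6

STATUS = TAG Add1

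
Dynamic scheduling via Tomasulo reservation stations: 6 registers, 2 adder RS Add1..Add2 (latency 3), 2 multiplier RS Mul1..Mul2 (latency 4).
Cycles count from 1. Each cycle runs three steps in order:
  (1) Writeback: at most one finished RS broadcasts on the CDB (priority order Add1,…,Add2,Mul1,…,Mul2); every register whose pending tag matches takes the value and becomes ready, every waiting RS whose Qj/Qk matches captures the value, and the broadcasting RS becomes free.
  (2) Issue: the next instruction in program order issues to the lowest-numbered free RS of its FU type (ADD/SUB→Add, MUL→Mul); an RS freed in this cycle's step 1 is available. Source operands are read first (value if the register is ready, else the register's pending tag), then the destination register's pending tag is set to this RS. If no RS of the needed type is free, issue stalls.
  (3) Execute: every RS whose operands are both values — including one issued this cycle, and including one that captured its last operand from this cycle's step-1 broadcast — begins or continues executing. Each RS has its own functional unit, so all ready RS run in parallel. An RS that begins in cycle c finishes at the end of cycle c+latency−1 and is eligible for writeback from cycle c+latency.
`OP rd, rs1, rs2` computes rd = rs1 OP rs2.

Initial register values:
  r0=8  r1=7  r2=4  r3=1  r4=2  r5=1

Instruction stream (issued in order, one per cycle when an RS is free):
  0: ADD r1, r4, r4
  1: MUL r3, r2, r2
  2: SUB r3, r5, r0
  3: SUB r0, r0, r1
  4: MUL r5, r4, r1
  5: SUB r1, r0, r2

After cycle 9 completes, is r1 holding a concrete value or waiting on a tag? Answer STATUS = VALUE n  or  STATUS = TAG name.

STATUS = TAG Add2

  c1: issue ADD r1<-Add1  regs: r0:8,r1:Add1,r2:4,r3:1,r4:2,r5:1
  c2: issue MUL r3<-Mul1  regs: r0:8,r1:Add1,r2:4,r3:Mul1,r4:2,r5:1
  c3: issue SUB r3<-Add2  regs: r0:8,r1:Add1,r2:4,r3:Add2,r4:2,r5:1
  c4: CDB Add1=4; issue SUB r0<-Add1  regs: r0:Add1,r1:4,r2:4,r3:Add2,r4:2,r5:1
  c5: issue MUL r5<-Mul2  regs: r0:Add1,r1:4,r2:4,r3:Add2,r4:2,r5:Mul2
  c6: CDB Add2=-7; issue SUB r1<-Add2  regs: r0:Add1,r1:Add2,r2:4,r3:-7,r4:2,r5:Mul2
  c7: CDB Add1=4  regs: r0:4,r1:Add2,r2:4,r3:-7,r4:2,r5:Mul2
  c8: CDB Mul1=16  regs: r0:4,r1:Add2,r2:4,r3:-7,r4:2,r5:Mul2
  c9: CDB Mul2=8  regs: r0:4,r1:Add2,r2:4,r3:-7,r4:2,r5:8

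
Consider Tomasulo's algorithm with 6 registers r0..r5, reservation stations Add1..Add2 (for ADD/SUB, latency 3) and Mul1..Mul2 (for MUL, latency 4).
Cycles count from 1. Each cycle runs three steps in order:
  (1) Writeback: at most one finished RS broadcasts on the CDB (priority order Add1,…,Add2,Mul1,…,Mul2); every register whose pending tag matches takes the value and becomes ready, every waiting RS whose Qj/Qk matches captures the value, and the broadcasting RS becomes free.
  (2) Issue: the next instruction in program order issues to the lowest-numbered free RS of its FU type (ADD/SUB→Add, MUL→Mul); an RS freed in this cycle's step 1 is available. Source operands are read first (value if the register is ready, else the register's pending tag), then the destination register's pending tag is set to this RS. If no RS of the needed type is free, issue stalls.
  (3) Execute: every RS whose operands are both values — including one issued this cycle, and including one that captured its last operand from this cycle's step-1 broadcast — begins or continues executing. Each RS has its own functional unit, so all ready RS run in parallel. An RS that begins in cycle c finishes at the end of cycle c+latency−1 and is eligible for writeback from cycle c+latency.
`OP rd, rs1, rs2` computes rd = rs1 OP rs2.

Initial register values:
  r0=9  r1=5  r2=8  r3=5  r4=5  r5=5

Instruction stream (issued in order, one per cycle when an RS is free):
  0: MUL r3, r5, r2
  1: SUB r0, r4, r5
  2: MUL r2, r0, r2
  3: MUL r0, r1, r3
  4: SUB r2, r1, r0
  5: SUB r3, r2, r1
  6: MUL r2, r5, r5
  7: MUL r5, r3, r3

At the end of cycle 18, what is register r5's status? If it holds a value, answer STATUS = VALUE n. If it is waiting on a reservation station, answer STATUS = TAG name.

STATUS = TAG Mul1

  c1: issue MUL r3<-Mul1  regs: r0:9,r1:5,r2:8,r3:Mul1,r4:5,r5:5
  c2: issue SUB r0<-Add1  regs: r0:Add1,r1:5,r2:8,r3:Mul1,r4:5,r5:5
  c3: issue MUL r2<-Mul2  regs: r0:Add1,r1:5,r2:Mul2,r3:Mul1,r4:5,r5:5
  c4: stall  regs: r0:Add1,r1:5,r2:Mul2,r3:Mul1,r4:5,r5:5
  c5: CDB Add1=0; stall  regs: r0:0,r1:5,r2:Mul2,r3:Mul1,r4:5,r5:5
  c6: CDB Mul1=40; issue MUL r0<-Mul1  regs: r0:Mul1,r1:5,r2:Mul2,r3:40,r4:5,r5:5
  c7: issue SUB r2<-Add1  regs: r0:Mul1,r1:5,r2:Add1,r3:40,r4:5,r5:5
  c8: issue SUB r3<-Add2  regs: r0:Mul1,r1:5,r2:Add1,r3:Add2,r4:5,r5:5
  c9: CDB Mul2=0; issue MUL r2<-Mul2  regs: r0:Mul1,r1:5,r2:Mul2,r3:Add2,r4:5,r5:5
  c10: CDB Mul1=200; issue MUL r5<-Mul1  regs: r0:200,r1:5,r2:Mul2,r3:Add2,r4:5,r5:Mul1
  c11: -  regs: r0:200,r1:5,r2:Mul2,r3:Add2,r4:5,r5:Mul1
  c12: -  regs: r0:200,r1:5,r2:Mul2,r3:Add2,r4:5,r5:Mul1
  c13: CDB Add1=-195  regs: r0:200,r1:5,r2:Mul2,r3:Add2,r4:5,r5:Mul1
  c14: CDB Mul2=25  regs: r0:200,r1:5,r2:25,r3:Add2,r4:5,r5:Mul1
  c15: -  regs: r0:200,r1:5,r2:25,r3:Add2,r4:5,r5:Mul1
  c16: CDB Add2=-200  regs: r0:200,r1:5,r2:25,r3:-200,r4:5,r5:Mul1
  c17: -  regs: r0:200,r1:5,r2:25,r3:-200,r4:5,r5:Mul1
  c18: -  regs: r0:200,r1:5,r2:25,r3:-200,r4:5,r5:Mul1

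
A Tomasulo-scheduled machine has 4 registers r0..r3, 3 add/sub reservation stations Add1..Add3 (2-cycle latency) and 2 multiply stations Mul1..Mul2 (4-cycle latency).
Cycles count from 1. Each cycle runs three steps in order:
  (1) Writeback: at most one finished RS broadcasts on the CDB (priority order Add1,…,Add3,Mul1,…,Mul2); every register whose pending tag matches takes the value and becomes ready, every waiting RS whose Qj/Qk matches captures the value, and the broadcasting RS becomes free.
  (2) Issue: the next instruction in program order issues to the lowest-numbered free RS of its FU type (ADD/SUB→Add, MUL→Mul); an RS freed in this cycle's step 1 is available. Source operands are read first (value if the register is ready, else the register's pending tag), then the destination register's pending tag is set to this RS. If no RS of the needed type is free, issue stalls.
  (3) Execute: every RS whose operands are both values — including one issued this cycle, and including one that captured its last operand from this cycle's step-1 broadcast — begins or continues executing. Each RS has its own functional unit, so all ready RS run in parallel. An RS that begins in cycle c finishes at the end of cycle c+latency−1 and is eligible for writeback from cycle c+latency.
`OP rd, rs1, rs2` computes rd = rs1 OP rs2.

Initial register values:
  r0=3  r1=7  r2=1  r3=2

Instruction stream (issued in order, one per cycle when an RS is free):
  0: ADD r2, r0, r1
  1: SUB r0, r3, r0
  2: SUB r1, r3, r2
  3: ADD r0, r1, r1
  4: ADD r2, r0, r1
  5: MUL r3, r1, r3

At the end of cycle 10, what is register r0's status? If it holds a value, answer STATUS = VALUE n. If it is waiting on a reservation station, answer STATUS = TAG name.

STATUS = VALUE -16

c1: issue ADD r2<-Add1 | r0:3,r1:7,r2:Add1,r3:2
c2: issue SUB r0<-Add2 | r0:Add2,r1:7,r2:Add1,r3:2
c3: CDB Add1=10; issue SUB r1<-Add1 | r0:Add2,r1:Add1,r2:10,r3:2
c4: CDB Add2=-1; issue ADD r0<-Add2 | r0:Add2,r1:Add1,r2:10,r3:2
c5: CDB Add1=-8; issue ADD r2<-Add1 | r0:Add2,r1:-8,r2:Add1,r3:2
c6: issue MUL r3<-Mul1 | r0:Add2,r1:-8,r2:Add1,r3:Mul1
c7: CDB Add2=-16 | r0:-16,r1:-8,r2:Add1,r3:Mul1
c8: - | r0:-16,r1:-8,r2:Add1,r3:Mul1
c9: CDB Add1=-24 | r0:-16,r1:-8,r2:-24,r3:Mul1
c10: CDB Mul1=-16 | r0:-16,r1:-8,r2:-24,r3:-16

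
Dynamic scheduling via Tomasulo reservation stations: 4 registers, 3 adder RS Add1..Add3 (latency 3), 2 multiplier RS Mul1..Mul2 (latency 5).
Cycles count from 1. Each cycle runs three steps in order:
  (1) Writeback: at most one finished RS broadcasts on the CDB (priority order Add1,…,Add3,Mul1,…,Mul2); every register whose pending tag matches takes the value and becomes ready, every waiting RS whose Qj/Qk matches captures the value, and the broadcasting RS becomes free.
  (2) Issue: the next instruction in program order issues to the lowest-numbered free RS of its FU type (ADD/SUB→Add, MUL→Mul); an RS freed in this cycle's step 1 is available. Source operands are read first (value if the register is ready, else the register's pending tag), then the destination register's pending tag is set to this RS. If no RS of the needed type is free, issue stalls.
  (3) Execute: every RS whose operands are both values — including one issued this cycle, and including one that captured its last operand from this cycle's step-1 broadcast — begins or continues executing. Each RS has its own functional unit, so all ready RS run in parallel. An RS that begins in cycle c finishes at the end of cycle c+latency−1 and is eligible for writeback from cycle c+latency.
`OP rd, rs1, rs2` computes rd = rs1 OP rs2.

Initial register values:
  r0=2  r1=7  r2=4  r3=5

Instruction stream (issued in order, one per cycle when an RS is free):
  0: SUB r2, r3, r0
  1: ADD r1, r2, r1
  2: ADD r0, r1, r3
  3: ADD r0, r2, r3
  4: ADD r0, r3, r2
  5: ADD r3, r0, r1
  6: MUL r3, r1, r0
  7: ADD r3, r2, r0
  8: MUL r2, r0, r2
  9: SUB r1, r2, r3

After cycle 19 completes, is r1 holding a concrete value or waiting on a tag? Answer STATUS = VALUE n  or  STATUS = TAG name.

  c1: issue SUB r2<-Add1  regs: r0:2,r1:7,r2:Add1,r3:5
  c2: issue ADD r1<-Add2  regs: r0:2,r1:Add2,r2:Add1,r3:5
  c3: issue ADD r0<-Add3  regs: r0:Add3,r1:Add2,r2:Add1,r3:5
  c4: CDB Add1=3; issue ADD r0<-Add1  regs: r0:Add1,r1:Add2,r2:3,r3:5
  c5: stall  regs: r0:Add1,r1:Add2,r2:3,r3:5
  c6: stall  regs: r0:Add1,r1:Add2,r2:3,r3:5
  c7: CDB Add1=8; issue ADD r0<-Add1  regs: r0:Add1,r1:Add2,r2:3,r3:5
  c8: CDB Add2=10; issue ADD r3<-Add2  regs: r0:Add1,r1:10,r2:3,r3:Add2
  c9: issue MUL r3<-Mul1  regs: r0:Add1,r1:10,r2:3,r3:Mul1
  c10: CDB Add1=8; issue ADD r3<-Add1  regs: r0:8,r1:10,r2:3,r3:Add1
  c11: CDB Add3=15; issue MUL r2<-Mul2  regs: r0:8,r1:10,r2:Mul2,r3:Add1
  c12: issue SUB r1<-Add3  regs: r0:8,r1:Add3,r2:Mul2,r3:Add1
  c13: CDB Add1=11  regs: r0:8,r1:Add3,r2:Mul2,r3:11
  c14: CDB Add2=18  regs: r0:8,r1:Add3,r2:Mul2,r3:11
  c15: CDB Mul1=80  regs: r0:8,r1:Add3,r2:Mul2,r3:11
  c16: CDB Mul2=24  regs: r0:8,r1:Add3,r2:24,r3:11
  c17: -  regs: r0:8,r1:Add3,r2:24,r3:11
  c18: -  regs: r0:8,r1:Add3,r2:24,r3:11
  c19: CDB Add3=13  regs: r0:8,r1:13,r2:24,r3:11

STATUS = VALUE 13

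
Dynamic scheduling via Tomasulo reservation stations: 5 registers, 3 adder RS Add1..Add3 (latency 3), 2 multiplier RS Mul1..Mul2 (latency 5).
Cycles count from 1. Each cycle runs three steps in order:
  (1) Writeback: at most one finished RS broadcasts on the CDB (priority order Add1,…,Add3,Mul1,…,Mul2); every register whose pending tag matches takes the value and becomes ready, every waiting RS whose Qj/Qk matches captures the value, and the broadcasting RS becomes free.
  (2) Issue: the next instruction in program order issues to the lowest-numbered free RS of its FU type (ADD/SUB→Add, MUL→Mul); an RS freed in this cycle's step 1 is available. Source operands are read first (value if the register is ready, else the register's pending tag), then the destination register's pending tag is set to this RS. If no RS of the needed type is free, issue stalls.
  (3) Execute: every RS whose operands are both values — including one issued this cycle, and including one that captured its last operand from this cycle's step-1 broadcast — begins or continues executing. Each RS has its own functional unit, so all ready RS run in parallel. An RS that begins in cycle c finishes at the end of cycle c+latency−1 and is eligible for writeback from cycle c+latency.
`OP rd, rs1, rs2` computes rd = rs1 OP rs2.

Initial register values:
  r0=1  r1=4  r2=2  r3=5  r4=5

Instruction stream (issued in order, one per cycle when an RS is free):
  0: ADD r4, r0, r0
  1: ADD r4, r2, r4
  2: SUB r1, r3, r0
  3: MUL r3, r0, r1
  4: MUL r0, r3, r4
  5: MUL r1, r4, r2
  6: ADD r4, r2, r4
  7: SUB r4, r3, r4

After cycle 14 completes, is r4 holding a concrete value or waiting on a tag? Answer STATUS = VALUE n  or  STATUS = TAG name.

STATUS = TAG Add2

c1: issue ADD r4<-Add1 | r0:1,r1:4,r2:2,r3:5,r4:Add1
c2: issue ADD r4<-Add2 | r0:1,r1:4,r2:2,r3:5,r4:Add2
c3: issue SUB r1<-Add3 | r0:1,r1:Add3,r2:2,r3:5,r4:Add2
c4: CDB Add1=2; issue MUL r3<-Mul1 | r0:1,r1:Add3,r2:2,r3:Mul1,r4:Add2
c5: issue MUL r0<-Mul2 | r0:Mul2,r1:Add3,r2:2,r3:Mul1,r4:Add2
c6: CDB Add3=4; stall | r0:Mul2,r1:4,r2:2,r3:Mul1,r4:Add2
c7: CDB Add2=4; stall | r0:Mul2,r1:4,r2:2,r3:Mul1,r4:4
c8: stall | r0:Mul2,r1:4,r2:2,r3:Mul1,r4:4
c9: stall | r0:Mul2,r1:4,r2:2,r3:Mul1,r4:4
c10: stall | r0:Mul2,r1:4,r2:2,r3:Mul1,r4:4
c11: CDB Mul1=4; issue MUL r1<-Mul1 | r0:Mul2,r1:Mul1,r2:2,r3:4,r4:4
c12: issue ADD r4<-Add1 | r0:Mul2,r1:Mul1,r2:2,r3:4,r4:Add1
c13: issue SUB r4<-Add2 | r0:Mul2,r1:Mul1,r2:2,r3:4,r4:Add2
c14: - | r0:Mul2,r1:Mul1,r2:2,r3:4,r4:Add2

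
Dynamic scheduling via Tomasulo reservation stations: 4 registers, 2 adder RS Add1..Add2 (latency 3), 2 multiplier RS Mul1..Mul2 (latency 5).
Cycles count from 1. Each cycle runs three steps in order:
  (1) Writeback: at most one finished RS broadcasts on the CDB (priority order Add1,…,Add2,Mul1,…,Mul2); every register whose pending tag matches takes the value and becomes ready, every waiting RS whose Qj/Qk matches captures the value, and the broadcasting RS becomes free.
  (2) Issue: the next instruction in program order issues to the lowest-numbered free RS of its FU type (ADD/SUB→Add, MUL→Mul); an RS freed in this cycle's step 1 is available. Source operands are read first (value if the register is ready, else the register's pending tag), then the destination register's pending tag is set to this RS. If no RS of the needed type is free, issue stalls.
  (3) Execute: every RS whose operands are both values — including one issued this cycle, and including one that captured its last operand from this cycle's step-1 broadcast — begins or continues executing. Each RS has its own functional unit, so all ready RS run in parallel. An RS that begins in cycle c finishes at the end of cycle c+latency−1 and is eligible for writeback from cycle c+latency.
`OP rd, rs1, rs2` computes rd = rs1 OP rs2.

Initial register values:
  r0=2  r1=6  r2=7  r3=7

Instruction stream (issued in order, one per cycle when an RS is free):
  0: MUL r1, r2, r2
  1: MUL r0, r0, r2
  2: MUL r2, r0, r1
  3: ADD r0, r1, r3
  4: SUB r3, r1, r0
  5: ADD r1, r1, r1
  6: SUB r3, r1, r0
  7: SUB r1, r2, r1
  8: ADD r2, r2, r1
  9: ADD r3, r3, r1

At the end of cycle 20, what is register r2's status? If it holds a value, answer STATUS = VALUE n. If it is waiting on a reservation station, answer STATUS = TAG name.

c1: issue MUL r1<-Mul1 | r0:2,r1:Mul1,r2:7,r3:7
c2: issue MUL r0<-Mul2 | r0:Mul2,r1:Mul1,r2:7,r3:7
c3: stall | r0:Mul2,r1:Mul1,r2:7,r3:7
c4: stall | r0:Mul2,r1:Mul1,r2:7,r3:7
c5: stall | r0:Mul2,r1:Mul1,r2:7,r3:7
c6: CDB Mul1=49; issue MUL r2<-Mul1 | r0:Mul2,r1:49,r2:Mul1,r3:7
c7: CDB Mul2=14; issue ADD r0<-Add1 | r0:Add1,r1:49,r2:Mul1,r3:7
c8: issue SUB r3<-Add2 | r0:Add1,r1:49,r2:Mul1,r3:Add2
c9: stall | r0:Add1,r1:49,r2:Mul1,r3:Add2
c10: CDB Add1=56; issue ADD r1<-Add1 | r0:56,r1:Add1,r2:Mul1,r3:Add2
c11: stall | r0:56,r1:Add1,r2:Mul1,r3:Add2
c12: CDB Mul1=686; stall | r0:56,r1:Add1,r2:686,r3:Add2
c13: CDB Add1=98; issue SUB r3<-Add1 | r0:56,r1:98,r2:686,r3:Add1
c14: CDB Add2=-7; issue SUB r1<-Add2 | r0:56,r1:Add2,r2:686,r3:Add1
c15: stall | r0:56,r1:Add2,r2:686,r3:Add1
c16: CDB Add1=42; issue ADD r2<-Add1 | r0:56,r1:Add2,r2:Add1,r3:42
c17: CDB Add2=588; issue ADD r3<-Add2 | r0:56,r1:588,r2:Add1,r3:Add2
c18: - | r0:56,r1:588,r2:Add1,r3:Add2
c19: - | r0:56,r1:588,r2:Add1,r3:Add2
c20: CDB Add1=1274 | r0:56,r1:588,r2:1274,r3:Add2

STATUS = VALUE 1274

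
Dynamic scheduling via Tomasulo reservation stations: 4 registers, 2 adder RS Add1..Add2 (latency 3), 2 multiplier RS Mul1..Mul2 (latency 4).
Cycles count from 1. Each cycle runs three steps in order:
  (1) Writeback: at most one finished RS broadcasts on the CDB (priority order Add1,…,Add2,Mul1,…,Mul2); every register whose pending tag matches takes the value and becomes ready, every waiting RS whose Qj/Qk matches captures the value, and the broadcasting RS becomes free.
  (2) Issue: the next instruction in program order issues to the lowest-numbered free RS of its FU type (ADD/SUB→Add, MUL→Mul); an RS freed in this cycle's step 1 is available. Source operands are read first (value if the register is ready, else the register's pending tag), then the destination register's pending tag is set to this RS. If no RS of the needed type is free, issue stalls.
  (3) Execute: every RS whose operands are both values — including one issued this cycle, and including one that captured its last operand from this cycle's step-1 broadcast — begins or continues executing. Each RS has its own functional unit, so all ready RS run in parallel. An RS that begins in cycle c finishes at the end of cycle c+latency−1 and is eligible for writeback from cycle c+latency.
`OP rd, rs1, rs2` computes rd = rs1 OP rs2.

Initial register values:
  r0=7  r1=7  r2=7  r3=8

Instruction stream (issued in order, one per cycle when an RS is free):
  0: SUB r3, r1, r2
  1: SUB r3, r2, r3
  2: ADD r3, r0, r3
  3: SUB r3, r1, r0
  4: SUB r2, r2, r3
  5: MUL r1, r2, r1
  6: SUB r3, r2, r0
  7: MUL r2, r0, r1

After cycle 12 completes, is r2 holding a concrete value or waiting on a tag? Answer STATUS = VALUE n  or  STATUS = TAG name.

  c1: issue SUB r3<-Add1  regs: r0:7,r1:7,r2:7,r3:Add1
  c2: issue SUB r3<-Add2  regs: r0:7,r1:7,r2:7,r3:Add2
  c3: stall  regs: r0:7,r1:7,r2:7,r3:Add2
  c4: CDB Add1=0; issue ADD r3<-Add1  regs: r0:7,r1:7,r2:7,r3:Add1
  c5: stall  regs: r0:7,r1:7,r2:7,r3:Add1
  c6: stall  regs: r0:7,r1:7,r2:7,r3:Add1
  c7: CDB Add2=7; issue SUB r3<-Add2  regs: r0:7,r1:7,r2:7,r3:Add2
  c8: stall  regs: r0:7,r1:7,r2:7,r3:Add2
  c9: stall  regs: r0:7,r1:7,r2:7,r3:Add2
  c10: CDB Add1=14; issue SUB r2<-Add1  regs: r0:7,r1:7,r2:Add1,r3:Add2
  c11: CDB Add2=0; issue MUL r1<-Mul1  regs: r0:7,r1:Mul1,r2:Add1,r3:0
  c12: issue SUB r3<-Add2  regs: r0:7,r1:Mul1,r2:Add1,r3:Add2

STATUS = TAG Add1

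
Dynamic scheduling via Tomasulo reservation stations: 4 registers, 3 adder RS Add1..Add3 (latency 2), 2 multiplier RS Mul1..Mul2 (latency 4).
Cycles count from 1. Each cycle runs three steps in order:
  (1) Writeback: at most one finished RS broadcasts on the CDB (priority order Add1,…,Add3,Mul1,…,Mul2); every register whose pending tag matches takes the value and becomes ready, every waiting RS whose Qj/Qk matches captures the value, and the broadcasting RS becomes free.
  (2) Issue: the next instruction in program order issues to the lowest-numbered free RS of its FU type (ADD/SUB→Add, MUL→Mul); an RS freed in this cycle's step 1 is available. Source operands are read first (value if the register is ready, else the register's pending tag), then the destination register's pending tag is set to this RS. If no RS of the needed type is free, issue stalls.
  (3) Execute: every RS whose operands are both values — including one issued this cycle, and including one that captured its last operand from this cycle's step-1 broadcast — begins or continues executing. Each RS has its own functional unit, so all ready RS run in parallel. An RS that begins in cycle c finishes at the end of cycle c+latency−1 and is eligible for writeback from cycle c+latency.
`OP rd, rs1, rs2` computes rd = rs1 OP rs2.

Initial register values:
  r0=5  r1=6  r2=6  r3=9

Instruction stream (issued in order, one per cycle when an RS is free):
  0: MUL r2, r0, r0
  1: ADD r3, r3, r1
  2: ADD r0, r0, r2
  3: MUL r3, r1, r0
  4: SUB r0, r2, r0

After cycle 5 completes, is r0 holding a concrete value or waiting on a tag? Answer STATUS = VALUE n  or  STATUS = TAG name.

  c1: issue MUL r2<-Mul1  regs: r0:5,r1:6,r2:Mul1,r3:9
  c2: issue ADD r3<-Add1  regs: r0:5,r1:6,r2:Mul1,r3:Add1
  c3: issue ADD r0<-Add2  regs: r0:Add2,r1:6,r2:Mul1,r3:Add1
  c4: CDB Add1=15; issue MUL r3<-Mul2  regs: r0:Add2,r1:6,r2:Mul1,r3:Mul2
  c5: CDB Mul1=25; issue SUB r0<-Add1  regs: r0:Add1,r1:6,r2:25,r3:Mul2

STATUS = TAG Add1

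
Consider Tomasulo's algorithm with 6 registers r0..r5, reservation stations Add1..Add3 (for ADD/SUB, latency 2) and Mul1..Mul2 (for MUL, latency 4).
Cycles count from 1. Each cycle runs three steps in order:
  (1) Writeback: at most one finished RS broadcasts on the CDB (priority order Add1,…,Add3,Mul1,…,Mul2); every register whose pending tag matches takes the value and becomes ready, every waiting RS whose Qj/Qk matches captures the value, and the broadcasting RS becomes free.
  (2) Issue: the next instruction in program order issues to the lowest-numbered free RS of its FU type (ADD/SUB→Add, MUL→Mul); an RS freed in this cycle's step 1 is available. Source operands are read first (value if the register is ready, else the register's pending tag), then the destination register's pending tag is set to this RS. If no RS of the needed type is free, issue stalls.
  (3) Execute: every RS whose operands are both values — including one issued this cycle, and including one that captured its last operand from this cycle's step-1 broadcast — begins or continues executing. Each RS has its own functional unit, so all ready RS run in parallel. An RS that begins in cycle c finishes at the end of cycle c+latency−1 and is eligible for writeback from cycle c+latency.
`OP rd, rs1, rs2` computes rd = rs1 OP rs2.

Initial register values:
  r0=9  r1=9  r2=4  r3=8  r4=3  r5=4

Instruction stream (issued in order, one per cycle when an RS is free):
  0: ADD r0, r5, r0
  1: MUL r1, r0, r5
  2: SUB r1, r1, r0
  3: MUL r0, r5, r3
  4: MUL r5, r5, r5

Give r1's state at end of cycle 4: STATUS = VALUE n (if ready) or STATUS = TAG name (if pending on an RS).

cycle 1: issue ADD r0<-Add1 // r0:Add1,r1:9,r2:4,r3:8,r4:3,r5:4
cycle 2: issue MUL r1<-Mul1 // r0:Add1,r1:Mul1,r2:4,r3:8,r4:3,r5:4
cycle 3: CDB Add1=13; issue SUB r1<-Add1 // r0:13,r1:Add1,r2:4,r3:8,r4:3,r5:4
cycle 4: issue MUL r0<-Mul2 // r0:Mul2,r1:Add1,r2:4,r3:8,r4:3,r5:4

STATUS = TAG Add1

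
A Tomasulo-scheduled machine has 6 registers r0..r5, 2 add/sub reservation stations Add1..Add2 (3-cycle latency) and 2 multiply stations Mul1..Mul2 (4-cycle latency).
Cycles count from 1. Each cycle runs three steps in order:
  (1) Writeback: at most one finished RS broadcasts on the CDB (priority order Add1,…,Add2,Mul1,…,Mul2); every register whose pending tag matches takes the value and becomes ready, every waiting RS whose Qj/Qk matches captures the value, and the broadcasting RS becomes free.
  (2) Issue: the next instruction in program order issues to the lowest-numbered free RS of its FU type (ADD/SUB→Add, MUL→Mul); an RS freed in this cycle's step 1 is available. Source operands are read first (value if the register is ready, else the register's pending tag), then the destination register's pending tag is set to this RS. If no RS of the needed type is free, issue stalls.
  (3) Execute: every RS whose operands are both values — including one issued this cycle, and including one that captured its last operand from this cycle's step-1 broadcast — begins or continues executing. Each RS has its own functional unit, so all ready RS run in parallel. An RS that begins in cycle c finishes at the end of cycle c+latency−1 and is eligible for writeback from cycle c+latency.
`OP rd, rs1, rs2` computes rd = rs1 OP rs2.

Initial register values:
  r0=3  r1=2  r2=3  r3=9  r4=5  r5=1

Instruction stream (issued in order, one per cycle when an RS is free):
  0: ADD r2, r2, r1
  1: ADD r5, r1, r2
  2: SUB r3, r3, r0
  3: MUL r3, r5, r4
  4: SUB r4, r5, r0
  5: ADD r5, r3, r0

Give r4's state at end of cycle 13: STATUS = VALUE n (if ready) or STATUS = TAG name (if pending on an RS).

c1: issue ADD r2<-Add1 | r0:3,r1:2,r2:Add1,r3:9,r4:5,r5:1
c2: issue ADD r5<-Add2 | r0:3,r1:2,r2:Add1,r3:9,r4:5,r5:Add2
c3: stall | r0:3,r1:2,r2:Add1,r3:9,r4:5,r5:Add2
c4: CDB Add1=5; issue SUB r3<-Add1 | r0:3,r1:2,r2:5,r3:Add1,r4:5,r5:Add2
c5: issue MUL r3<-Mul1 | r0:3,r1:2,r2:5,r3:Mul1,r4:5,r5:Add2
c6: stall | r0:3,r1:2,r2:5,r3:Mul1,r4:5,r5:Add2
c7: CDB Add1=6; issue SUB r4<-Add1 | r0:3,r1:2,r2:5,r3:Mul1,r4:Add1,r5:Add2
c8: CDB Add2=7; issue ADD r5<-Add2 | r0:3,r1:2,r2:5,r3:Mul1,r4:Add1,r5:Add2
c9: - | r0:3,r1:2,r2:5,r3:Mul1,r4:Add1,r5:Add2
c10: - | r0:3,r1:2,r2:5,r3:Mul1,r4:Add1,r5:Add2
c11: CDB Add1=4 | r0:3,r1:2,r2:5,r3:Mul1,r4:4,r5:Add2
c12: CDB Mul1=35 | r0:3,r1:2,r2:5,r3:35,r4:4,r5:Add2
c13: - | r0:3,r1:2,r2:5,r3:35,r4:4,r5:Add2

STATUS = VALUE 4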